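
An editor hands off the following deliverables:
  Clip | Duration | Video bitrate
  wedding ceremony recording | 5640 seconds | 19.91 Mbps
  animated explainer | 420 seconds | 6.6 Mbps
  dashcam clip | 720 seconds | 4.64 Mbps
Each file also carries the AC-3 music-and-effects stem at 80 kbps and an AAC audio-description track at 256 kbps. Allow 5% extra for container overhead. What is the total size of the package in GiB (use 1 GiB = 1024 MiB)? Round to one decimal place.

Audio total: 80 + 256 = 336 kbps = 0.336 Mbps.
wedding ceremony recording: 20.246 Mbps × 5640 s × 1.05 = 119896.8 Mb
animated explainer: 6.936 Mbps × 420 s × 1.05 = 3058.8 Mb
dashcam clip: 4.976 Mbps × 720 s × 1.05 = 3761.9 Mb
Total: 126717.4 Mb = 15839.7 MB.
= 14.75 GiB.

14.8 GiB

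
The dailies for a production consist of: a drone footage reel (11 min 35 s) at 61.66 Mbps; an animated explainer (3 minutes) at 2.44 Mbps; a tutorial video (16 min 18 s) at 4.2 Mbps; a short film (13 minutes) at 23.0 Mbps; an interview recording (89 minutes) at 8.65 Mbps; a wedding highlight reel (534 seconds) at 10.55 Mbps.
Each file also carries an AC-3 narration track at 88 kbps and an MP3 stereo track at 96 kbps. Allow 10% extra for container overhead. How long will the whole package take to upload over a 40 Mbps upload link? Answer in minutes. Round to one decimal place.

54.4 minutes

Audio total: 88 + 96 = 184 kbps = 0.184 Mbps.
drone footage reel: 61.844 Mbps × 695 s × 1.10 = 47279.7 Mb
animated explainer: 2.624 Mbps × 180 s × 1.10 = 519.6 Mb
tutorial video: 4.384 Mbps × 978 s × 1.10 = 4716.3 Mb
short film: 23.184 Mbps × 780 s × 1.10 = 19891.9 Mb
interview recording: 8.834 Mbps × 5340 s × 1.10 = 51890.9 Mb
wedding highlight reel: 10.734 Mbps × 534 s × 1.10 = 6305.2 Mb
Total: 130603.5 Mb = 16325.4 MB.
At 40 Mbps: 130603.5 / 40 = 3265 s ≈ 54.4 minutes.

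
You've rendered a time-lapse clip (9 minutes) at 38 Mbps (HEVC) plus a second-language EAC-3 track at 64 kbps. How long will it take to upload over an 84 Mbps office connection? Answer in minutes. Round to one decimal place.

4.1 minutes

9 min = 540 s
Audio: 64 kbps = 0.064 Mbps.
Total bitrate: 38.064 Mbps.
File: 38.064 Mbps × 540 s = 20554.6 Mb.
At 84 Mbps: 20554.6 / 84 = 244.7 s ≈ 4.08 minutes.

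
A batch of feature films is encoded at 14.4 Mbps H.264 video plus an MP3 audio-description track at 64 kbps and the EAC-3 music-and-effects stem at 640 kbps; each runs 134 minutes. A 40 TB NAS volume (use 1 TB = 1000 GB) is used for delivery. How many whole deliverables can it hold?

2635

134 min = 8040 s
Audio total: 64 + 640 = 704 kbps = 0.704 Mbps.
Total bitrate: 15.104 Mbps.
Per item: 15.104 Mbps × 8040 s = 121,436 Mb = 15,180 MB.
Capacity: 40 TB = 320,000,000 Mb; 2635.13 items → 2635 complete.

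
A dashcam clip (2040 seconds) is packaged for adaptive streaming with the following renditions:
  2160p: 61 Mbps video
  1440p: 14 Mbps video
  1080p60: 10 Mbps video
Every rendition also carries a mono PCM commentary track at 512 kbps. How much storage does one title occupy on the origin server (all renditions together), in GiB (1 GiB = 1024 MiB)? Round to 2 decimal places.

Audio: 512 kbps = 0.512 Mbps.
Sum of rendition bitrates: (61+0.512) + (14+0.512) + (10+0.512) = 86.536 Mbps.
× 2040 s = 176,533 Mb = 22,067 MB = 20.55 GiB.

20.55 GiB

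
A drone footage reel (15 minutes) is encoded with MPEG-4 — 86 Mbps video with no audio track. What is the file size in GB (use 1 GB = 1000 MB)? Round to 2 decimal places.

15 min = 900 s
Total bitrate: 86 Mbps.
Stream data: 86.000 Mbps × 900 s = 77400.0 Mb.
77,400 Mb ÷ 8 = 9,675 MB → 9.675 GB.

9.68 GB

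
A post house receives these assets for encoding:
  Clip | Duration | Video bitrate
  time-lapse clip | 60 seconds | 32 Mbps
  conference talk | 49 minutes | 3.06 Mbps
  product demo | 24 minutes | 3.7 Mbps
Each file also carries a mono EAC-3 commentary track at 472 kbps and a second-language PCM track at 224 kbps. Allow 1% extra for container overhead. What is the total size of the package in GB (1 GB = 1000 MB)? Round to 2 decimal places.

Audio total: 472 + 224 = 696 kbps = 0.696 Mbps.
time-lapse clip: 32.696 Mbps × 60 s × 1.01 = 1981.4 Mb
conference talk: 3.756 Mbps × 2940 s × 1.01 = 11153.1 Mb
product demo: 4.396 Mbps × 1440 s × 1.01 = 6393.5 Mb
Total: 19528.0 Mb = 2441.0 MB.
= 2.441 GB.

2.44 GB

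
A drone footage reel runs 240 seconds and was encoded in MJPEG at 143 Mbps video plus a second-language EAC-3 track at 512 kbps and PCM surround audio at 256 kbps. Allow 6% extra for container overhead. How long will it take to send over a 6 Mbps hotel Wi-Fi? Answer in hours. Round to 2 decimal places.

1.69 hours

Audio total: 512 + 256 = 768 kbps = 0.768 Mbps.
Total bitrate: 143.768 Mbps.
File: 143.768 Mbps × 240 s = 34504.3 Mb.
With 6% container overhead: ×1.06. → 36574.6 Mb.
At 6 Mbps: 36574.6 / 6 = 6095.8 s ≈ 1.69 hours.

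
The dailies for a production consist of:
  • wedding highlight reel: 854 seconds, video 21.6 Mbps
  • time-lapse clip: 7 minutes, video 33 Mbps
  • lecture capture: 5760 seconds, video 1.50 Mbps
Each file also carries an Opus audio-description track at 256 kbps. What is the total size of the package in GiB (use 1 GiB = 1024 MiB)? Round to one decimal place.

5.0 GiB

Audio: 256 kbps = 0.256 Mbps.
wedding highlight reel: 21.856 Mbps × 854 s = 18665.0 Mb
time-lapse clip: 33.256 Mbps × 420 s = 13967.5 Mb
lecture capture: 1.756 Mbps × 5760 s = 10114.6 Mb
Total: 42747.1 Mb = 5343.4 MB.
= 4.976 GiB.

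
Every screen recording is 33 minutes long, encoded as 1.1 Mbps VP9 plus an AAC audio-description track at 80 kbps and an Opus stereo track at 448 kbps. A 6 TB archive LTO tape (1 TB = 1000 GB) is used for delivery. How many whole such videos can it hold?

14890

33 min = 1980 s
Audio total: 80 + 448 = 528 kbps = 0.528 Mbps.
Total bitrate: 1.628 Mbps.
Per item: 1.628 Mbps × 1980 s = 3,223 Mb = 402.9 MB.
Capacity: 6 TB = 48,000,000 Mb; 14890.92 items → 14890 complete.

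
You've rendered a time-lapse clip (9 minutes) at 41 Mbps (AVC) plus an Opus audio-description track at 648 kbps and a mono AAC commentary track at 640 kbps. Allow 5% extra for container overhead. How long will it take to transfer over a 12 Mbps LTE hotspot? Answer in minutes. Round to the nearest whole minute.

33 minutes

9 min = 540 s
Audio total: 648 + 640 = 1288 kbps = 1.288 Mbps.
Total bitrate: 42.288 Mbps.
File: 42.288 Mbps × 540 s = 22835.5 Mb.
With 5% container overhead: ×1.05. → 23977.3 Mb.
At 12 Mbps: 23977.3 / 12 = 1998.1 s ≈ 33.3 minutes.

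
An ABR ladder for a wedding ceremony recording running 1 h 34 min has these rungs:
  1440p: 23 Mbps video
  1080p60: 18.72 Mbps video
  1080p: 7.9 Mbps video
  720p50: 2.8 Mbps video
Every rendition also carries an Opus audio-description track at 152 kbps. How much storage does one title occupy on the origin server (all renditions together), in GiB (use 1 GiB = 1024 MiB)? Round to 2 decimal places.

34.82 GiB

1 h 34 min = 94 min = 5640 s
Audio: 152 kbps = 0.152 Mbps.
Sum of rendition bitrates: (23+0.152) + (18.72+0.152) + (7.9+0.152) + (2.8+0.152) = 53.028 Mbps.
× 5640 s = 299,078 Mb = 37,385 MB = 34.82 GiB.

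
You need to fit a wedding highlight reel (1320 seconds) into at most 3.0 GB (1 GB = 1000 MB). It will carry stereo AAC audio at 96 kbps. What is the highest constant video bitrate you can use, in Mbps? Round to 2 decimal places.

Budget: 3.0 GB = 24000.0 Mb.
Total bitrate budget: 24000.0 Mb / 1320 s = 18.182 Mbps.
Audio: 96 kbps = 0.096 Mbps.
Video: 18.182 − 0.096 = 18.086 Mbps.

18.09 Mbps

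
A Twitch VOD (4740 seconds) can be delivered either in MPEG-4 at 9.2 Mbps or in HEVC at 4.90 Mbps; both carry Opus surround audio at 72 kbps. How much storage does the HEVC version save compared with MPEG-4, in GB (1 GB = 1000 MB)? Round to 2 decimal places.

2.55 GB

Audio: 72 kbps = 0.072 Mbps.
MPEG-4: 9.272 Mbps × 4740 s = 43949.3 Mb = 5.494 GB.
HEVC: 4.972 Mbps × 4740 s = 23567.3 Mb = 2.946 GB.
Saving: 5.494 − 2.946 = 2.548 GB.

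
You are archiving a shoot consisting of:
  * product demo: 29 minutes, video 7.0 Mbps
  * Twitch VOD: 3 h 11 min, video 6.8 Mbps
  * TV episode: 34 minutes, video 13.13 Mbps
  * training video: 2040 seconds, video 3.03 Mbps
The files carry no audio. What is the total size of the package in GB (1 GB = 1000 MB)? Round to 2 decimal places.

product demo: 7.000 Mbps × 1740 s = 12180.0 Mb
Twitch VOD: 6.800 Mbps × 11460 s = 77928.0 Mb
TV episode: 13.130 Mbps × 2040 s = 26785.2 Mb
training video: 3.030 Mbps × 2040 s = 6181.2 Mb
Total: 123074.4 Mb = 15384.3 MB.
= 15.38 GB.

15.38 GB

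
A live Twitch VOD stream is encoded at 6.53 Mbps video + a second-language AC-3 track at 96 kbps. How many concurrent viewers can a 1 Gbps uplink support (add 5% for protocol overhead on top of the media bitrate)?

143

Audio: 96 kbps = 0.096 Mbps.
Per-viewer media rate: 6.626 Mbps.
On the wire with 5% overhead: 6.957 Mbps.
1 Gbps = 1,000 Mbps; 1,000 / 6.957 = 143.73 → 143 viewers.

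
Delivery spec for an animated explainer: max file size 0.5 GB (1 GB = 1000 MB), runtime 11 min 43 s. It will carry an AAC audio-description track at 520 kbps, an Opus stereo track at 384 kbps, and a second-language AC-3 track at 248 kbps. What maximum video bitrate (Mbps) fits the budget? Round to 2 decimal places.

4.54 Mbps

Budget: 0.5 GB = 4000.0 Mb.
11 min 43 s = 703 s
Total bitrate budget: 4000.0 Mb / 703 s = 5.690 Mbps.
Audio total: 520 + 384 + 248 = 1152 kbps = 1.152 Mbps.
Video: 5.690 − 1.152 = 4.538 Mbps.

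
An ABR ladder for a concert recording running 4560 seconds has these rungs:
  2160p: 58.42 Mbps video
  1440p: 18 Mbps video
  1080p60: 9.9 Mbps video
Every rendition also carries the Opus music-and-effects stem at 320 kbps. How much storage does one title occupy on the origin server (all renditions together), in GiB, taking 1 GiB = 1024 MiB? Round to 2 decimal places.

Audio: 320 kbps = 0.320 Mbps.
Sum of rendition bitrates: (58.42+0.320) + (18+0.320) + (9.9+0.320) = 87.280 Mbps.
× 4560 s = 397,997 Mb = 49,750 MB = 46.33 GiB.

46.33 GiB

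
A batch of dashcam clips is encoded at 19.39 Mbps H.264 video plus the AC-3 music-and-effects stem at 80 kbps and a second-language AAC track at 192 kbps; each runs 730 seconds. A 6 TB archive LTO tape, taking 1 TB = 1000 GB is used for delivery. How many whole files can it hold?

3344

Audio total: 80 + 192 = 272 kbps = 0.272 Mbps.
Total bitrate: 19.662 Mbps.
Per item: 19.662 Mbps × 730 s = 14,353 Mb = 1,794 MB.
Capacity: 6 TB = 48,000,000 Mb; 3344.19 items → 3344 complete.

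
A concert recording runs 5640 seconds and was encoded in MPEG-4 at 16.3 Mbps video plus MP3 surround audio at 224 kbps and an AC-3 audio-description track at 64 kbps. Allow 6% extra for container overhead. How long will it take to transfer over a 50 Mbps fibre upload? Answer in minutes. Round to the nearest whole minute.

33 minutes

Audio total: 224 + 64 = 288 kbps = 0.288 Mbps.
Total bitrate: 16.588 Mbps.
File: 16.588 Mbps × 5640 s = 93556.3 Mb.
With 6% container overhead: ×1.06. → 99169.7 Mb.
At 50 Mbps: 99169.7 / 50 = 1983.4 s ≈ 33.1 minutes.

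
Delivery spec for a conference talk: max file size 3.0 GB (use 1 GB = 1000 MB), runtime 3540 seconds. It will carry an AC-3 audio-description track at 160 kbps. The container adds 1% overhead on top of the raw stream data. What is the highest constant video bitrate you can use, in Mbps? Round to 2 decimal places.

Budget: 3.0 GB = 24000.0 Mb.
Stream payload after overhead: 24000.0 / 1.01 = 23762.4 Mb.
Total bitrate budget: 23762.4 Mb / 3540 s = 6.713 Mbps.
Audio: 160 kbps = 0.160 Mbps.
Video: 6.713 − 0.160 = 6.553 Mbps.

6.55 Mbps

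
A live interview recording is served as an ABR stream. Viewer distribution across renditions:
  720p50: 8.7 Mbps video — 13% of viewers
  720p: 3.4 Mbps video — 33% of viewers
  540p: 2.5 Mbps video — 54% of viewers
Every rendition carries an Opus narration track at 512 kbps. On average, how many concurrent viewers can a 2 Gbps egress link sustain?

Audio: 512 kbps = 0.512 Mbps.
Average per-viewer bitrate: 0.13×9.212 + 0.33×3.912 + 0.54×3.012 = 4.115 Mbps.
2 Gbps = 2,000 Mbps; 2,000 / 4.115 = 486.03 → 486.

486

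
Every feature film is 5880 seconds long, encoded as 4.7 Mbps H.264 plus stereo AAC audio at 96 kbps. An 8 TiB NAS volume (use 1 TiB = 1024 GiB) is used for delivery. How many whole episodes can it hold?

2495

Audio: 96 kbps = 0.096 Mbps.
Total bitrate: 4.796 Mbps.
Per item: 4.796 Mbps × 5880 s = 28,200 Mb = 3,525 MB.
Capacity: 8 TiB = 70,368,744 Mb; 2495.30 items → 2495 complete.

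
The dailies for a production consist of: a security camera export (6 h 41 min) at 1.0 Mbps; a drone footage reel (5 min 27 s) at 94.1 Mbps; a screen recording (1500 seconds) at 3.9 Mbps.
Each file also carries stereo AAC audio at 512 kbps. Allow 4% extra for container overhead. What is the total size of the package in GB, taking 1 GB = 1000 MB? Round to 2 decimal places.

9.61 GB

Audio: 512 kbps = 0.512 Mbps.
security camera export: 1.512 Mbps × 24060 s × 1.04 = 37833.9 Mb
drone footage reel: 94.612 Mbps × 327 s × 1.04 = 32175.6 Mb
screen recording: 4.412 Mbps × 1500 s × 1.04 = 6882.7 Mb
Total: 76892.2 Mb = 9611.5 MB.
= 9.612 GB.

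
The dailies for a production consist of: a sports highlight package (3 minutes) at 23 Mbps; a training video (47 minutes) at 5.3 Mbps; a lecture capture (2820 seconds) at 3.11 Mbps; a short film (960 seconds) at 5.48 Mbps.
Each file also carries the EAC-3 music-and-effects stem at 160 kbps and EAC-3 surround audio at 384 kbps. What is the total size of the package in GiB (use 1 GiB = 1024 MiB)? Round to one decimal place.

4.3 GiB

Audio total: 160 + 384 = 544 kbps = 0.544 Mbps.
sports highlight package: 23.544 Mbps × 180 s = 4237.9 Mb
training video: 5.844 Mbps × 2820 s = 16480.1 Mb
lecture capture: 3.654 Mbps × 2820 s = 10304.3 Mb
short film: 6.024 Mbps × 960 s = 5783.0 Mb
Total: 36805.3 Mb = 4600.7 MB.
= 4.285 GiB.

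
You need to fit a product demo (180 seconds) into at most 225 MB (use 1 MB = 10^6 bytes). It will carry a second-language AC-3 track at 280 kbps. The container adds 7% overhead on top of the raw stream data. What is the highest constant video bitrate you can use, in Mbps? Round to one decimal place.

9.1 Mbps

Budget: 225 MB = 1800.0 Mb.
Stream payload after overhead: 1800.0 / 1.07 = 1682.2 Mb.
Total bitrate budget: 1682.2 Mb / 180 s = 9.346 Mbps.
Audio: 280 kbps = 0.280 Mbps.
Video: 9.346 − 0.280 = 9.066 Mbps.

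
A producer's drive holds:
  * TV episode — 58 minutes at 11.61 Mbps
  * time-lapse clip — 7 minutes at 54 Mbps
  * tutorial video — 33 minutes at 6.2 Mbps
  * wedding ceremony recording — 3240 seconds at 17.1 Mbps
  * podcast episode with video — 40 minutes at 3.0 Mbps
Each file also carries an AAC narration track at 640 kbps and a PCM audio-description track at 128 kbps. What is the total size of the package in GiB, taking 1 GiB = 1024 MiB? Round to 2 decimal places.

Audio total: 640 + 128 = 768 kbps = 0.768 Mbps.
TV episode: 12.378 Mbps × 3480 s = 43075.4 Mb
time-lapse clip: 54.768 Mbps × 420 s = 23002.6 Mb
tutorial video: 6.968 Mbps × 1980 s = 13796.6 Mb
wedding ceremony recording: 17.868 Mbps × 3240 s = 57892.3 Mb
podcast episode with video: 3.768 Mbps × 2400 s = 9043.2 Mb
Total: 146810.2 Mb = 18351.3 MB.
= 17.09 GiB.

17.09 GiB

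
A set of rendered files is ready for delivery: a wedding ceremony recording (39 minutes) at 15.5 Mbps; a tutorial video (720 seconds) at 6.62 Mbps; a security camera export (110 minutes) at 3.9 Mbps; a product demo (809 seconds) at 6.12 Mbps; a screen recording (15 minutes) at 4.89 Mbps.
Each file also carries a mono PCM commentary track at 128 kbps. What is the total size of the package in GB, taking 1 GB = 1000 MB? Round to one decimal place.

Audio: 128 kbps = 0.128 Mbps.
wedding ceremony recording: 15.628 Mbps × 2340 s = 36569.5 Mb
tutorial video: 6.748 Mbps × 720 s = 4858.6 Mb
security camera export: 4.028 Mbps × 6600 s = 26584.8 Mb
product demo: 6.248 Mbps × 809 s = 5054.6 Mb
screen recording: 5.018 Mbps × 900 s = 4516.2 Mb
Total: 77583.7 Mb = 9698.0 MB.
= 9.698 GB.

9.7 GB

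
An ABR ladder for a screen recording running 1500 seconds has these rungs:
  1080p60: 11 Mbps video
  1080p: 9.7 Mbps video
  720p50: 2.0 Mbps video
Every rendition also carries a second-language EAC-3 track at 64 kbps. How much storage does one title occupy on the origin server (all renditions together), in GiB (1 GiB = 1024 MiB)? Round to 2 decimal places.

4.00 GiB

Audio: 64 kbps = 0.064 Mbps.
Sum of rendition bitrates: (11+0.064) + (9.7+0.064) + (2.0+0.064) = 22.892 Mbps.
× 1500 s = 34,338 Mb = 4,292 MB = 3.997 GiB.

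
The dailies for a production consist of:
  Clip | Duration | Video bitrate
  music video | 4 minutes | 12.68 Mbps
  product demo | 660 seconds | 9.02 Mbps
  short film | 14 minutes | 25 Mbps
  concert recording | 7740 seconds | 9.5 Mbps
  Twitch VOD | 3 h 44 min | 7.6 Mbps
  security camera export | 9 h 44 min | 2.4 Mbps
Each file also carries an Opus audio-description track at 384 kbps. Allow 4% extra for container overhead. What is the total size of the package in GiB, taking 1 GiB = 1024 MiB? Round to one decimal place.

Audio: 384 kbps = 0.384 Mbps.
music video: 13.064 Mbps × 240 s × 1.04 = 3260.8 Mb
product demo: 9.404 Mbps × 660 s × 1.04 = 6454.9 Mb
short film: 25.384 Mbps × 840 s × 1.04 = 22175.5 Mb
concert recording: 9.884 Mbps × 7740 s × 1.04 = 79562.2 Mb
Twitch VOD: 7.984 Mbps × 13440 s × 1.04 = 111597.2 Mb
security camera export: 2.784 Mbps × 35040 s × 1.04 = 101453.4 Mb
Total: 324504.0 Mb = 40563.0 MB.
= 37.78 GiB.

37.8 GiB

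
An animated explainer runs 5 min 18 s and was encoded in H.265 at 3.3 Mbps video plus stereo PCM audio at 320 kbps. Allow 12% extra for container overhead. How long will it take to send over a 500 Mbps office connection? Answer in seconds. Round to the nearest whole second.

3 seconds

5 min 18 s = 318 s
Audio: 320 kbps = 0.320 Mbps.
Total bitrate: 3.620 Mbps.
File: 3.620 Mbps × 318 s = 1151.2 Mb.
With 12% container overhead: ×1.12. → 1289.3 Mb.
At 500 Mbps: 1289.3 / 500 = 2.6 s ≈ 2.58 seconds.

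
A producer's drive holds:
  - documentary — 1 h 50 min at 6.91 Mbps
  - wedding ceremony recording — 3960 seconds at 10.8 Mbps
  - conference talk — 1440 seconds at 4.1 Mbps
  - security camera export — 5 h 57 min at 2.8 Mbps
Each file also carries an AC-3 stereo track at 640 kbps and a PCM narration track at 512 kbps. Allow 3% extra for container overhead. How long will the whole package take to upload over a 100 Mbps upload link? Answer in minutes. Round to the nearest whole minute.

Audio total: 640 + 512 = 1152 kbps = 1.152 Mbps.
documentary: 8.062 Mbps × 6600 s × 1.03 = 54805.5 Mb
wedding ceremony recording: 11.952 Mbps × 3960 s × 1.03 = 48749.8 Mb
conference talk: 5.252 Mbps × 1440 s × 1.03 = 7789.8 Mb
security camera export: 3.952 Mbps × 21420 s × 1.03 = 87191.4 Mb
Total: 198536.5 Mb = 24817.1 MB.
At 100 Mbps: 198536.5 / 100 = 1985 s ≈ 33.1 minutes.

33 minutes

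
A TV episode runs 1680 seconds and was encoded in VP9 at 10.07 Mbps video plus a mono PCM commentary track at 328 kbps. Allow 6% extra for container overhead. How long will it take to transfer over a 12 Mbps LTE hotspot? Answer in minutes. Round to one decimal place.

25.7 minutes

Audio: 328 kbps = 0.328 Mbps.
Total bitrate: 10.398 Mbps.
File: 10.398 Mbps × 1680 s = 17468.6 Mb.
With 6% container overhead: ×1.06. → 18516.8 Mb.
At 12 Mbps: 18516.8 / 12 = 1543.1 s ≈ 25.7 minutes.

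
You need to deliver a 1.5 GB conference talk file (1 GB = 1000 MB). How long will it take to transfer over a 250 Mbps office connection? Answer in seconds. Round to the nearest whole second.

File: 1.5 GB = 12000.0 Mb.
At 250 Mbps: 12000.0 / 250 = 48.0 s ≈ 48 seconds.

48 seconds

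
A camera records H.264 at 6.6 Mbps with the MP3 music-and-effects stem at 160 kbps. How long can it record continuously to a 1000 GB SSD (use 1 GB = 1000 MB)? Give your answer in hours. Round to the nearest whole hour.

329 hours

Audio: 160 kbps = 0.160 Mbps.
Total bitrate: 6.6 + 0.160 = 6.760 Mbps.
Capacity: 1000 GB = 8,000,000 Mb.
Recording time: 8,000,000 / 6.760 = 1,183,432 s ≈ 329 hours.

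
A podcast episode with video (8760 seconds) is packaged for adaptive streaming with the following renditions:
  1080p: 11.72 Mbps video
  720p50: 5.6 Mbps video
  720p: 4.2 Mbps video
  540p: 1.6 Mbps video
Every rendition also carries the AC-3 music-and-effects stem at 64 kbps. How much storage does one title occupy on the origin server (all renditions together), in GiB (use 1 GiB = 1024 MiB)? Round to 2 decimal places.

Audio: 64 kbps = 0.064 Mbps.
Sum of rendition bitrates: (11.72+0.064) + (5.6+0.064) + (4.2+0.064) + (1.6+0.064) = 23.376 Mbps.
× 8760 s = 204,774 Mb = 25,597 MB = 23.84 GiB.

23.84 GiB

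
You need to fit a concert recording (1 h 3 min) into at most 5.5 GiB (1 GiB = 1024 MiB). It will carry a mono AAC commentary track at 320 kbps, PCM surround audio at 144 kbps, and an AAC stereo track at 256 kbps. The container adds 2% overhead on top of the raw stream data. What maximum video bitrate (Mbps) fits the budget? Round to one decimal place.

Budget: 5.5 GiB = 47244.6 Mb.
Stream payload after overhead: 47244.6 / 1.02 = 46318.3 Mb.
1 h 3 min = 63 min = 3780 s
Total bitrate budget: 46318.3 Mb / 3780 s = 12.254 Mbps.
Audio total: 320 + 144 + 256 = 720 kbps = 0.720 Mbps.
Video: 12.254 − 0.720 = 11.534 Mbps.

11.5 Mbps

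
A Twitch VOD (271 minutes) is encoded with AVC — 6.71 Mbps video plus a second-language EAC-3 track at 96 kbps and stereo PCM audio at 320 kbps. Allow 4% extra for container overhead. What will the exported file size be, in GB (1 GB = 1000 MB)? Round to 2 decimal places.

15.06 GB

271 min = 16260 s
Audio total: 96 + 320 = 416 kbps = 0.416 Mbps.
Total bitrate: 6.71 + 0.416 = 7.126 Mbps.
Stream data: 7.126 Mbps × 16260 s = 115868.8 Mb.
With 4% container overhead: ×1.04.
120,504 Mb ÷ 8 = 15,063 MB → 15.06 GB.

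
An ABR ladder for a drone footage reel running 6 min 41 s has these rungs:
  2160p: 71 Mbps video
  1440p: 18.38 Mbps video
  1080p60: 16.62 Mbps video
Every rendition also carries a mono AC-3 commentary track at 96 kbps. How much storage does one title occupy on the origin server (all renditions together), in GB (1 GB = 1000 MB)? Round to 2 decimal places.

5.33 GB

6 min 41 s = 401 s
Audio: 96 kbps = 0.096 Mbps.
Sum of rendition bitrates: (71+0.096) + (18.38+0.096) + (16.62+0.096) = 106.288 Mbps.
× 401 s = 42,621 Mb = 5,328 MB = 5.328 GB.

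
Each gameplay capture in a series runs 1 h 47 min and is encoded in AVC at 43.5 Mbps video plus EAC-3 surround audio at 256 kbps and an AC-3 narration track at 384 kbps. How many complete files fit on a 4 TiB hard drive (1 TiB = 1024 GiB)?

124

1 h 47 min = 107 min = 6420 s
Audio total: 256 + 384 = 640 kbps = 0.640 Mbps.
Total bitrate: 44.140 Mbps.
Per item: 44.140 Mbps × 6420 s = 283,379 Mb = 35,422 MB.
Capacity: 4 TiB = 35,184,372 Mb; 124.16 items → 124 complete.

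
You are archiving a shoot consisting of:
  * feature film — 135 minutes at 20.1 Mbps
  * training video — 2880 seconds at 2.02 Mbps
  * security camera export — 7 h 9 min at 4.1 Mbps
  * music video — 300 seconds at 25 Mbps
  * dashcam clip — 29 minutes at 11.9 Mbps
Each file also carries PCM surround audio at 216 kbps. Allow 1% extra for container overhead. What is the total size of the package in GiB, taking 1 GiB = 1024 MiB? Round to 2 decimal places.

Audio: 216 kbps = 0.216 Mbps.
feature film: 20.316 Mbps × 8100 s × 1.01 = 166205.2 Mb
training video: 2.236 Mbps × 2880 s × 1.01 = 6504.1 Mb
security camera export: 4.316 Mbps × 25740 s × 1.01 = 112204.8 Mb
music video: 25.216 Mbps × 300 s × 1.01 = 7640.4 Mb
dashcam clip: 12.116 Mbps × 1740 s × 1.01 = 21292.7 Mb
Total: 313847.2 Mb = 39230.9 MB.
= 36.54 GiB.

36.54 GiB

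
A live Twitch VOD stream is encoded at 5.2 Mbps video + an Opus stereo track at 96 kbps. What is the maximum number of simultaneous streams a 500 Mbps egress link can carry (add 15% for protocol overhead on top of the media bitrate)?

82

Audio: 96 kbps = 0.096 Mbps.
Per-viewer media rate: 5.296 Mbps.
On the wire with 15% overhead: 6.090 Mbps.
500 Mbps = 500.0 Mbps; 500.0 / 6.090 = 82.10 → 82 viewers.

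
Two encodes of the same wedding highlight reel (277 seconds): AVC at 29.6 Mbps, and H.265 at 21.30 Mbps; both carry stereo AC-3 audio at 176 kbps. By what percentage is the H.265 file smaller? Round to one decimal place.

27.9%

Audio: 176 kbps = 0.176 Mbps.
AVC: 29.776 Mbps × 277 s = 8248.0 Mb = 0.960 GiB.
H.265: 21.476 Mbps × 277 s = 5948.9 Mb = 0.693 GiB.
Reduction: (1 − 0.693/0.960) × 100 = 27.87%.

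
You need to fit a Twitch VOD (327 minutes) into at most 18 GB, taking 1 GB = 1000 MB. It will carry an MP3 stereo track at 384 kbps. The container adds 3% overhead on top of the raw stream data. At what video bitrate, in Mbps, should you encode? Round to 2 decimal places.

Budget: 18 GB = 144000.0 Mb.
Stream payload after overhead: 144000.0 / 1.03 = 139805.8 Mb.
327 min = 19620 s
Total bitrate budget: 139805.8 Mb / 19620 s = 7.126 Mbps.
Audio: 384 kbps = 0.384 Mbps.
Video: 7.126 − 0.384 = 6.742 Mbps.

6.74 Mbps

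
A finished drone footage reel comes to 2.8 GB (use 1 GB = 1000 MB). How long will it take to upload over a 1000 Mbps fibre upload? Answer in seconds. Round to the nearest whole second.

22 seconds

File: 2.8 GB = 22400.0 Mb.
At 1000 Mbps: 22400.0 / 1000 = 22.4 s ≈ 22.4 seconds.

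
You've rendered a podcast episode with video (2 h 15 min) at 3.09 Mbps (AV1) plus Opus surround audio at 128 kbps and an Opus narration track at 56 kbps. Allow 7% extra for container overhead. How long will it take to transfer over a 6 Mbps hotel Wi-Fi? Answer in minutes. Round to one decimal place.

78.8 minutes

2 h 15 min = 135 min = 8100 s
Audio total: 128 + 56 = 184 kbps = 0.184 Mbps.
Total bitrate: 3.274 Mbps.
File: 3.274 Mbps × 8100 s = 26519.4 Mb.
With 7% container overhead: ×1.07. → 28375.8 Mb.
At 6 Mbps: 28375.8 / 6 = 4729.3 s ≈ 78.8 minutes.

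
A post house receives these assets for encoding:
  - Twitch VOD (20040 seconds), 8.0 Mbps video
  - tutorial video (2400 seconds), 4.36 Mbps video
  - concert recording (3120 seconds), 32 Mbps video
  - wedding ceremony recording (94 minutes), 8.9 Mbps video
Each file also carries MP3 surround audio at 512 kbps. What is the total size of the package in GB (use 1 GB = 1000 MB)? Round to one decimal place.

Audio: 512 kbps = 0.512 Mbps.
Twitch VOD: 8.512 Mbps × 20040 s = 170580.5 Mb
tutorial video: 4.872 Mbps × 2400 s = 11692.8 Mb
concert recording: 32.512 Mbps × 3120 s = 101437.4 Mb
wedding ceremony recording: 9.412 Mbps × 5640 s = 53083.7 Mb
Total: 336794.4 Mb = 42099.3 MB.
= 42.10 GB.

42.1 GB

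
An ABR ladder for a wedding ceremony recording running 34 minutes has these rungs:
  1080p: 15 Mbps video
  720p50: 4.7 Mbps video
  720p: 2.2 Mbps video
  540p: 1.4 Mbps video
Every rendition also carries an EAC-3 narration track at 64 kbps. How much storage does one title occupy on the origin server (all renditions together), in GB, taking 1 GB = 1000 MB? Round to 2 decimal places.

6.01 GB

34 min = 2040 s
Audio: 64 kbps = 0.064 Mbps.
Sum of rendition bitrates: (15+0.064) + (4.7+0.064) + (2.2+0.064) + (1.4+0.064) = 23.556 Mbps.
× 2040 s = 48,054 Mb = 6,007 MB = 6.007 GB.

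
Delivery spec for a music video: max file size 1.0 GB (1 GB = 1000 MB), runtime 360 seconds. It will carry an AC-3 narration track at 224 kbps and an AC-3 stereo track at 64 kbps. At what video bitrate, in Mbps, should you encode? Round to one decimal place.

Budget: 1.0 GB = 8000.0 Mb.
Total bitrate budget: 8000.0 Mb / 360 s = 22.222 Mbps.
Audio total: 224 + 64 = 288 kbps = 0.288 Mbps.
Video: 22.222 − 0.288 = 21.934 Mbps.

21.9 Mbps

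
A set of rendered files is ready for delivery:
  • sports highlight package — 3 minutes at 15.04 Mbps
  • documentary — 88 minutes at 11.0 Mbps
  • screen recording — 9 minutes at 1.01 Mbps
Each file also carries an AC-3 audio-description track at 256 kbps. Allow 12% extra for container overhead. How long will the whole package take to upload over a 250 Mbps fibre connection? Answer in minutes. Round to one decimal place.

Audio: 256 kbps = 0.256 Mbps.
sports highlight package: 15.296 Mbps × 180 s × 1.12 = 3083.7 Mb
documentary: 11.256 Mbps × 5280 s × 1.12 = 66563.5 Mb
screen recording: 1.266 Mbps × 540 s × 1.12 = 765.7 Mb
Total: 70412.8 Mb = 8801.6 MB.
At 250 Mbps: 70412.8 / 250 = 282 s ≈ 4.69 minutes.

4.7 minutes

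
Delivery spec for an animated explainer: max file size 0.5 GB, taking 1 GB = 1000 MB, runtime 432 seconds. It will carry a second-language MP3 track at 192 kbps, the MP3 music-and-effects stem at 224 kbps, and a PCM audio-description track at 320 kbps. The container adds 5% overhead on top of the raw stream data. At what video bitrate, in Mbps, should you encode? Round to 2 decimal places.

Budget: 0.5 GB = 4000.0 Mb.
Stream payload after overhead: 4000.0 / 1.05 = 3809.5 Mb.
Total bitrate budget: 3809.5 Mb / 432 s = 8.818 Mbps.
Audio total: 192 + 224 + 320 = 736 kbps = 0.736 Mbps.
Video: 8.818 − 0.736 = 8.082 Mbps.

8.08 Mbps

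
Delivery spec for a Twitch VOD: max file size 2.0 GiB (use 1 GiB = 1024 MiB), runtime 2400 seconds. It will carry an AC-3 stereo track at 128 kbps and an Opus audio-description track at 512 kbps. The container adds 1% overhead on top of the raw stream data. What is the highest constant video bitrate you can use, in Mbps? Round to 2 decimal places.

Budget: 2.0 GiB = 17179.9 Mb.
Stream payload after overhead: 17179.9 / 1.01 = 17009.8 Mb.
Total bitrate budget: 17009.8 Mb / 2400 s = 7.087 Mbps.
Audio total: 128 + 512 = 640 kbps = 0.640 Mbps.
Video: 7.087 − 0.640 = 6.447 Mbps.

6.45 Mbps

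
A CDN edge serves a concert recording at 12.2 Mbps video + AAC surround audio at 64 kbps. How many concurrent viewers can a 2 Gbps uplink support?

Audio: 64 kbps = 0.064 Mbps.
Per-viewer media rate: 12.264 Mbps.
2 Gbps = 2,000 Mbps; 2,000 / 12.264 = 163.08 → 163 viewers.

163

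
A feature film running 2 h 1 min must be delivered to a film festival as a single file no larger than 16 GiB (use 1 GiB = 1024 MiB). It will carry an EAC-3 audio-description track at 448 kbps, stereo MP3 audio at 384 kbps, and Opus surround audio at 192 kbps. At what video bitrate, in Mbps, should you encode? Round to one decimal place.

Budget: 16 GiB = 137439.0 Mb.
2 h 1 min = 121 min = 7260 s
Total bitrate budget: 137439.0 Mb / 7260 s = 18.931 Mbps.
Audio total: 448 + 384 + 192 = 1024 kbps = 1.024 Mbps.
Video: 18.931 − 1.024 = 17.907 Mbps.

17.9 Mbps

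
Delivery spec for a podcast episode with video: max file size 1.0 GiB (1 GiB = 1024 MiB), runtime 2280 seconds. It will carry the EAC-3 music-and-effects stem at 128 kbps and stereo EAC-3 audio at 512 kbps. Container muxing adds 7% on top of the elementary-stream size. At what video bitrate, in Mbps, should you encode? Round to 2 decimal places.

Budget: 1.0 GiB = 8589.9 Mb.
Stream payload after overhead: 8589.9 / 1.07 = 8028.0 Mb.
Total bitrate budget: 8028.0 Mb / 2280 s = 3.521 Mbps.
Audio total: 128 + 512 = 640 kbps = 0.640 Mbps.
Video: 3.521 − 0.640 = 2.881 Mbps.

2.88 Mbps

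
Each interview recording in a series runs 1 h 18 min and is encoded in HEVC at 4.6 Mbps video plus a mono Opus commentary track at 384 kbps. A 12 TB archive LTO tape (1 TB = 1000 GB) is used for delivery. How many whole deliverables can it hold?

4115

1 h 18 min = 78 min = 4680 s
Audio: 384 kbps = 0.384 Mbps.
Total bitrate: 4.984 Mbps.
Per item: 4.984 Mbps × 4680 s = 23,325 Mb = 2,916 MB.
Capacity: 12 TB = 96,000,000 Mb; 4115.73 items → 4115 complete.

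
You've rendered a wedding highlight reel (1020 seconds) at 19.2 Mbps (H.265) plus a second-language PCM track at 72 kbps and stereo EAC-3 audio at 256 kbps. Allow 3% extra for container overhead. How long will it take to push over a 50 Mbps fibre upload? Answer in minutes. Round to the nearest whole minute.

Audio total: 72 + 256 = 328 kbps = 0.328 Mbps.
Total bitrate: 19.528 Mbps.
File: 19.528 Mbps × 1020 s = 19918.6 Mb.
With 3% container overhead: ×1.03. → 20516.1 Mb.
At 50 Mbps: 20516.1 / 50 = 410.3 s ≈ 6.84 minutes.

7 minutes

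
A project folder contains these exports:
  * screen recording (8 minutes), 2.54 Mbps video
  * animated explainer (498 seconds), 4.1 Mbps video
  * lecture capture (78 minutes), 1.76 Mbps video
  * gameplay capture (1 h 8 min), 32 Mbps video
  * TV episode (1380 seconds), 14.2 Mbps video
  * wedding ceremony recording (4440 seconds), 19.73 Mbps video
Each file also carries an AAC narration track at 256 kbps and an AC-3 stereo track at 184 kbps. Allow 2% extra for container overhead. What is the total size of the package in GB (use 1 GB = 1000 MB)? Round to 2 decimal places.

32.65 GB

Audio total: 256 + 184 = 440 kbps = 0.440 Mbps.
screen recording: 2.980 Mbps × 480 s × 1.02 = 1459.0 Mb
animated explainer: 4.540 Mbps × 498 s × 1.02 = 2306.1 Mb
lecture capture: 2.200 Mbps × 4680 s × 1.02 = 10501.9 Mb
gameplay capture: 32.440 Mbps × 4080 s × 1.02 = 135002.3 Mb
TV episode: 14.640 Mbps × 1380 s × 1.02 = 20607.3 Mb
wedding ceremony recording: 20.170 Mbps × 4440 s × 1.02 = 91345.9 Mb
Total: 261222.5 Mb = 32652.8 MB.
= 32.65 GB.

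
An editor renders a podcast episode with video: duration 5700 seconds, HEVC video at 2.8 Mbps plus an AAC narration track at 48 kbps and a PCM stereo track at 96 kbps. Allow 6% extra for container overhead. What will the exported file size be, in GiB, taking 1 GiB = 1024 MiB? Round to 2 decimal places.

Audio total: 48 + 96 = 144 kbps = 0.144 Mbps.
Total bitrate: 2.8 + 0.144 = 2.944 Mbps.
Stream data: 2.944 Mbps × 5700 s = 16780.8 Mb.
With 6% container overhead: ×1.06.
17,788 Mb = 2,223,456,000 bytes ÷ 1,073,741,824 = 2.071 GiB.

2.07 GiB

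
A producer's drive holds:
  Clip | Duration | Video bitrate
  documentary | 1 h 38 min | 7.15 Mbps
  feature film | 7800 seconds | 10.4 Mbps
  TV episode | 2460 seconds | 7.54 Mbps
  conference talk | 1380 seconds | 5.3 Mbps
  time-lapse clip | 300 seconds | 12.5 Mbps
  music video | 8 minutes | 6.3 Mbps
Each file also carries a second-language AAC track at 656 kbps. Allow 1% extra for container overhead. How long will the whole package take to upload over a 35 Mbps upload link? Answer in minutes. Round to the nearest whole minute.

81 minutes

Audio: 656 kbps = 0.656 Mbps.
documentary: 7.806 Mbps × 5880 s × 1.01 = 46358.3 Mb
feature film: 11.056 Mbps × 7800 s × 1.01 = 87099.2 Mb
TV episode: 8.196 Mbps × 2460 s × 1.01 = 20363.8 Mb
conference talk: 5.956 Mbps × 1380 s × 1.01 = 8301.5 Mb
time-lapse clip: 13.156 Mbps × 300 s × 1.01 = 3986.3 Mb
music video: 6.956 Mbps × 480 s × 1.01 = 3372.3 Mb
Total: 169481.2 Mb = 21185.2 MB.
At 35 Mbps: 169481.2 / 35 = 4842 s ≈ 80.7 minutes.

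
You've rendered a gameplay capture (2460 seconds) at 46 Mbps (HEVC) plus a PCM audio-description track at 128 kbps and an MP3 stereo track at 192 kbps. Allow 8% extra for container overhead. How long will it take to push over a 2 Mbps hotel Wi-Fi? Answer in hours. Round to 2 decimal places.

Audio total: 128 + 192 = 320 kbps = 0.320 Mbps.
Total bitrate: 46.320 Mbps.
File: 46.320 Mbps × 2460 s = 113947.2 Mb.
With 8% container overhead: ×1.08. → 123063.0 Mb.
At 2 Mbps: 123063.0 / 2 = 61531.5 s ≈ 17.1 hours.

17.09 hours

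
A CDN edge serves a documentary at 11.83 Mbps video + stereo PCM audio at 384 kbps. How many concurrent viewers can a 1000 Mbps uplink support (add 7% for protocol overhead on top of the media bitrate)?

76

Audio: 384 kbps = 0.384 Mbps.
Per-viewer media rate: 12.214 Mbps.
On the wire with 7% overhead: 13.069 Mbps.
1000 Mbps = 1,000 Mbps; 1,000 / 13.069 = 76.52 → 76 viewers.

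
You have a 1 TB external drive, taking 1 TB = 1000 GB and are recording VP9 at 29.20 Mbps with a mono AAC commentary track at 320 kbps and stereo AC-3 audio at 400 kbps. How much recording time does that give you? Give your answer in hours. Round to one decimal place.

Audio total: 320 + 400 = 720 kbps = 0.720 Mbps.
Total bitrate: 29.20 + 0.720 = 29.920 Mbps.
Capacity: 1 TB = 8,000,000 Mb.
Recording time: 8,000,000 / 29.920 = 267,380 s ≈ 74.3 hours.

74.3 hours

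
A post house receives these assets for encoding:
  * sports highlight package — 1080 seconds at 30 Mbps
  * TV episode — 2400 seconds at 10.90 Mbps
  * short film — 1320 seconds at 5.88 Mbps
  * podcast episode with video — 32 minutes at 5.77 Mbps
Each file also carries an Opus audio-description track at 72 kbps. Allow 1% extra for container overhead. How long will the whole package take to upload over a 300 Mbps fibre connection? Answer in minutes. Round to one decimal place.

Audio: 72 kbps = 0.072 Mbps.
sports highlight package: 30.072 Mbps × 1080 s × 1.01 = 32802.5 Mb
TV episode: 10.972 Mbps × 2400 s × 1.01 = 26596.1 Mb
short film: 5.952 Mbps × 1320 s × 1.01 = 7935.2 Mb
podcast episode with video: 5.842 Mbps × 1920 s × 1.01 = 11328.8 Mb
Total: 78662.7 Mb = 9832.8 MB.
At 300 Mbps: 78662.7 / 300 = 262 s ≈ 4.37 minutes.

4.4 minutes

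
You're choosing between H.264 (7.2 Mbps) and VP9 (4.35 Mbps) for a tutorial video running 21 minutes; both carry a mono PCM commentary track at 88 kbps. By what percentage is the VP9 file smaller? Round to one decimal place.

39.1%

21 min = 1260 s
Audio: 88 kbps = 0.088 Mbps.
H.264: 7.288 Mbps × 1260 s = 9182.9 Mb = 1.069 GiB.
VP9: 4.438 Mbps × 1260 s = 5591.9 Mb = 0.651 GiB.
Reduction: (1 − 0.651/1.069) × 100 = 39.11%.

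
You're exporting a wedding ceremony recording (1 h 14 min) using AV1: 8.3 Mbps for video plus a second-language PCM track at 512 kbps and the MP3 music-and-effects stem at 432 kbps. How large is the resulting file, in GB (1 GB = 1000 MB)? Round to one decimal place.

1 h 14 min = 74 min = 4440 s
Audio total: 512 + 432 = 944 kbps = 0.944 Mbps.
Total bitrate: 8.3 + 0.944 = 9.244 Mbps.
Stream data: 9.244 Mbps × 4440 s = 41043.4 Mb.
41,043 Mb ÷ 8 = 5,130 MB → 5.130 GB.

5.1 GB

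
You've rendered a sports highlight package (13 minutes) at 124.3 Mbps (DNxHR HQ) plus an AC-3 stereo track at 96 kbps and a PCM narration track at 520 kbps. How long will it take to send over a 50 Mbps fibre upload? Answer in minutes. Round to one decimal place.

32.5 minutes

13 min = 780 s
Audio total: 96 + 520 = 616 kbps = 0.616 Mbps.
Total bitrate: 124.916 Mbps.
File: 124.916 Mbps × 780 s = 97434.5 Mb.
At 50 Mbps: 97434.5 / 50 = 1948.7 s ≈ 32.5 minutes.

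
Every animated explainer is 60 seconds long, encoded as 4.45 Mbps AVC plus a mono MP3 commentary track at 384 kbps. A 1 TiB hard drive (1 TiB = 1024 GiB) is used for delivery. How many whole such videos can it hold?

30327

Audio: 384 kbps = 0.384 Mbps.
Total bitrate: 4.834 Mbps.
Per item: 4.834 Mbps × 60 s = 290.0 Mb = 36.26 MB.
Capacity: 1 TiB = 8,796,093 Mb; 30327.17 items → 30327 complete.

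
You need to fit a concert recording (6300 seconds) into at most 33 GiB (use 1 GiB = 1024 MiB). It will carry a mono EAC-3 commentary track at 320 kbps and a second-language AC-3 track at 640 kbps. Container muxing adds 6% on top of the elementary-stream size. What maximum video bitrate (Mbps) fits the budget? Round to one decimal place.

41.5 Mbps

Budget: 33 GiB = 283467.8 Mb.
Stream payload after overhead: 283467.8 / 1.06 = 267422.5 Mb.
Total bitrate budget: 267422.5 Mb / 6300 s = 42.448 Mbps.
Audio total: 320 + 640 = 960 kbps = 0.960 Mbps.
Video: 42.448 − 0.960 = 41.488 Mbps.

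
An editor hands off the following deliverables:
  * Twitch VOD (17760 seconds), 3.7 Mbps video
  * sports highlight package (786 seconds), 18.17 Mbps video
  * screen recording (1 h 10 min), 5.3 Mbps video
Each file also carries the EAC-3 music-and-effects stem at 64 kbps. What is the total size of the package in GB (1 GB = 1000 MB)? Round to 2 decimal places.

Audio: 64 kbps = 0.064 Mbps.
Twitch VOD: 3.764 Mbps × 17760 s = 66848.6 Mb
sports highlight package: 18.234 Mbps × 786 s = 14331.9 Mb
screen recording: 5.364 Mbps × 4200 s = 22528.8 Mb
Total: 103709.4 Mb = 12963.7 MB.
= 12.96 GB.

12.96 GB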